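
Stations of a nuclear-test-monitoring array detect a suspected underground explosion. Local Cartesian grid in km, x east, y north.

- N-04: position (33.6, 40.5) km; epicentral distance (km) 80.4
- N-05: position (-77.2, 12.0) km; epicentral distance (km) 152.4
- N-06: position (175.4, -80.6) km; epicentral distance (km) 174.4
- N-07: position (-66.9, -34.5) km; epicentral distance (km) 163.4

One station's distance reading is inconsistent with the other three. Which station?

N-04

Solve using three stations at a time. Using N-05, N-06, N-07 (subtract circle equations pairwise → linear system) gives (x, y) ≈ (68.4, 57.2).
Distances from that point to each station vs reported:
  N-04: calculated 38.6 vs reported 80.4 → residual 41.8 km
  N-05: calculated 152.5 vs reported 152.4 → residual 0.1 km
  N-06: calculated 174.5 vs reported 174.4 → residual 0.1 km
  N-07: calculated 163.5 vs reported 163.4 → residual 0.1 km
N-05, N-06, N-07 are mutually consistent (residuals ≈ 0); N-04 is off by 41.8 km.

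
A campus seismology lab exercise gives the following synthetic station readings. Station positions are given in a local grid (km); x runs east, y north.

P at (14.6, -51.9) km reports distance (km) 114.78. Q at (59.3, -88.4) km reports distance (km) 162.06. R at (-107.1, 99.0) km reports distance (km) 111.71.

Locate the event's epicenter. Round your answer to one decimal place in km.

(-1.8, 61.7)

Circle about each station: (x − 14.6)² + (y + 51.9)² = 114.78²; (x − 59.3)² + (y + 88.4)² = 162.06²; (x + 107.1)² + (y − 99.0)² = 111.71².
Subtracting the P equation from the Q and R equations removes the quadratic terms:
89.4 x − 73.0 y = -4664.72
-243.4 x + 301.8 y = 19059.96
Solving the 2×2 system: x ≈ -1.8, y ≈ 61.7 km.
Check against P (with the unrounded x, y): √((x − 14.6)²+(y + 51.9)²) = 114.79 ≈ 114.78 km. ✓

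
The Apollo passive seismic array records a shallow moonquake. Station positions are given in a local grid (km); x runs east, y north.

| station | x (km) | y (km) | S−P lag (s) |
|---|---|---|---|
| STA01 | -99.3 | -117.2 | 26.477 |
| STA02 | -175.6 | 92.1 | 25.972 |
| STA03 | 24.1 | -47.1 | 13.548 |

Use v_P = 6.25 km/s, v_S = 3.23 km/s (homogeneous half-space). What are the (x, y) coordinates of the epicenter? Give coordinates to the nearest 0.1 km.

-11.2 km east, 36.3 km north

Distance from S−P lag: d = Δt · v_P v_S / (v_P − v_S) = Δt · (6.25·3.23)/(6.25−3.23) ≈ 6.6846·Δt.
So d_STA01 = 176.99, d_STA02 = 173.61, d_STA03 = 90.56 km.
Circle about each station: (x + 99.3)² + (y + 117.2)² = 176.99²; (x + 175.6)² + (y − 92.1)² = 173.61²; (x − 24.1)² + (y + 47.1)² = 90.56².
Subtracting the STA01 equation from the STA02 and STA03 equations removes the quadratic terms:
-152.6 x + 418.6 y = 16906.47
246.8 x + 140.2 y = 2327.24
Solving the 2×2 system: x ≈ -11.2, y ≈ 36.3 km.
Check against STA01 (with the unrounded x, y): √((x + 99.3)²+(y + 117.2)²) = 176.99 ≈ 176.99 km. ✓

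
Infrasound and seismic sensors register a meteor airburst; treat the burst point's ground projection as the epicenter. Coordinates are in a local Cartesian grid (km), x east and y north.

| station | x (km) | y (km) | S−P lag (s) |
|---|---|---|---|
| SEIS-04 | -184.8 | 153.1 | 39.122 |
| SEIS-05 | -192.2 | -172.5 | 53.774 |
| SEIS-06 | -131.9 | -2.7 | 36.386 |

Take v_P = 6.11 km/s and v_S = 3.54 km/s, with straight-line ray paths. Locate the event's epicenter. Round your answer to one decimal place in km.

Distance from S−P lag: d = Δt · v_P v_S / (v_P − v_S) = Δt · (6.11·3.54)/(6.11−3.54) ≈ 8.4161·Δt.
So d_SEIS-04 = 329.26, d_SEIS-05 = 452.57, d_SEIS-06 = 306.23 km.
Circle about each station: (x + 184.8)² + (y − 153.1)² = 329.26²; (x + 192.2)² + (y + 172.5)² = 452.57²; (x + 131.9)² + (y + 2.7)² = 306.23².
Subtracting the SEIS-04 equation from the SEIS-05 and SEIS-06 equations removes the quadratic terms:
-14.8 x − 651.2 y = -87301.02
105.8 x − 311.6 y = -25550.42
Solving the 2×2 system: x ≈ 143.7, y ≈ 130.8 km.

(143.7, 130.8)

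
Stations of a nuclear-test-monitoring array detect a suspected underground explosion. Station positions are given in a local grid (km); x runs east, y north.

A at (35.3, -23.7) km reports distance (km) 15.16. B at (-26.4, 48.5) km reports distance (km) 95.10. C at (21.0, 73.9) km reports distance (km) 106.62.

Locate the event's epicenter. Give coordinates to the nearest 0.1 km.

Circle about each station: (x − 35.3)² + (y + 23.7)² = 15.16²; (x + 26.4)² + (y − 48.5)² = 95.10²; (x − 21.0)² + (y − 73.9)² = 106.62².
Subtracting the A equation from the B and C equations removes the quadratic terms:
-123.4 x + 144.4 y = -7572.75
-28.6 x + 195.2 y = -7043.57
Solving the 2×2 system: x ≈ 23.1, y ≈ -32.7 km.

23.1 km east, -32.7 km north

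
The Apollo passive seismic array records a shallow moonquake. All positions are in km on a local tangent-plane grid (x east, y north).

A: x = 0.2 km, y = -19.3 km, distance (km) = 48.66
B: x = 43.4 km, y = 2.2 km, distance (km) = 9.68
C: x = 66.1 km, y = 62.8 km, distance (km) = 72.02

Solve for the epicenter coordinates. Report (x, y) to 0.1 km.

Circle about each station: (x − 0.2)² + (y + 19.3)² = 48.66²; (x − 43.4)² + (y − 2.2)² = 9.68²; (x − 66.1)² + (y − 62.8)² = 72.02².
Subtracting the A equation from the B and C equations removes the quadratic terms:
86.4 x + 43.0 y = 3789.96
131.8 x + 164.2 y = 5121.44
Solving the 2×2 system: x ≈ 47.2, y ≈ -6.7 km.

47.2 km east, -6.7 km north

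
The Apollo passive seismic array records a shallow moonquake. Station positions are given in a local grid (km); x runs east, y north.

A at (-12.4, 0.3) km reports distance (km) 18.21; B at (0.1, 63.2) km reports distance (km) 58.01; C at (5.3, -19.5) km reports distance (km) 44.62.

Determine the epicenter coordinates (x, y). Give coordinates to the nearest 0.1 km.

Circle about each station: (x + 12.4)² + (y − 0.3)² = 18.21²; (x − 0.1)² + (y − 63.2)² = 58.01²; (x − 5.3)² + (y + 19.5)² = 44.62².
Subtracting pairs of circle equations eliminates x²+y² and gives linear equations (the radical axes):
25.0 x + 125.8 y = 806.84
35.4 x − 39.6 y = -1404.85
Solving the 2×2 system: x ≈ -26.6, y ≈ 11.7 km.

(-26.6, 11.7)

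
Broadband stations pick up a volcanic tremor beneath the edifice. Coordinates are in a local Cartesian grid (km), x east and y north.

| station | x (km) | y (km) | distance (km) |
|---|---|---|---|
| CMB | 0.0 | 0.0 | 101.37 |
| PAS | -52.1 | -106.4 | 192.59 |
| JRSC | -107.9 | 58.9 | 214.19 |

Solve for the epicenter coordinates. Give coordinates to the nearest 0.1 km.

Circle about each station: x² + y² = 101.37²; (x + 52.1)² + (y + 106.4)² = 192.59²; (x + 107.9)² + (y − 58.9)² = 214.19².
Subtracting the CMB equation from the PAS and JRSC equations removes the quadratic terms:
-104.2 x − 212.8 y = -12779.66
-215.8 x + 117.8 y = -20489.86
Solving the 2×2 system: x ≈ 100.8, y ≈ 10.7 km.

100.8 km east, 10.7 km north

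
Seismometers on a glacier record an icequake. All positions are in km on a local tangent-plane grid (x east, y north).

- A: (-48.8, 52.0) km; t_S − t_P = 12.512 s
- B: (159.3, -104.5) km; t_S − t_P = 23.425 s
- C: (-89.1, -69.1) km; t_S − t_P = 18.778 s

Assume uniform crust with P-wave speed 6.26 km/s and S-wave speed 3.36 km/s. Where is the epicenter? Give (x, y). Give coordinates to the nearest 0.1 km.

Distance from S−P lag: d = Δt · v_P v_S / (v_P − v_S) = Δt · (6.26·3.36)/(6.26−3.36) ≈ 7.2530·Δt.
So d_A = 90.75, d_B = 169.90, d_C = 136.20 km.
Circle about each station: (x + 48.8)² + (y − 52.0)² = 90.75²; (x − 159.3)² + (y + 104.5)² = 169.90²; (x + 89.1)² + (y + 69.1)² = 136.20².
Subtracting pairs of circle equations eliminates x²+y² and gives linear equations (the radical axes):
416.2 x − 313.0 y = 10580.85
-80.6 x − 242.2 y = -2686.70
Solving the 2×2 system: x ≈ 27.0, y ≈ 2.1 km.
Check against A (with the unrounded x, y): √((x + 48.8)²+(y − 52.0)²) = 90.75 ≈ 90.75 km. ✓

27.0 km east, 2.1 km north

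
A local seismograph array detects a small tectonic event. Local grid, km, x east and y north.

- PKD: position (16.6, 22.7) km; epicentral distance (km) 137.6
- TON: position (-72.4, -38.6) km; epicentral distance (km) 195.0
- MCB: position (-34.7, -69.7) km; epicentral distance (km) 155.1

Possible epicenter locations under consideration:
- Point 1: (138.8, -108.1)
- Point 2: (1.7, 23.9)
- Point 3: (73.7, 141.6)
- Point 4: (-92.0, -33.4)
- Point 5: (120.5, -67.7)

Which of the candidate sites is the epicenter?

Point 5

For each candidate, compare |candidate − station| to the reported distance:
Point 1: residuals PKD 41.4, TON 27.3, MCB 22.6 → max 41.4 km
Point 2: residuals PKD 122.7, TON 98.1, MCB 54.7 → max 122.7 km
Point 3: residuals PKD 5.7, TON 37.0, MCB 82.4 → max 82.4 km
Point 4: residuals PKD 15.4, TON 174.7, MCB 87.3 → max 174.7 km
Point 5: residuals PKD 0.1, TON 0.1, MCB 0.1 → max 0.1 km
Only Point 5 has all residuals ≈ 0.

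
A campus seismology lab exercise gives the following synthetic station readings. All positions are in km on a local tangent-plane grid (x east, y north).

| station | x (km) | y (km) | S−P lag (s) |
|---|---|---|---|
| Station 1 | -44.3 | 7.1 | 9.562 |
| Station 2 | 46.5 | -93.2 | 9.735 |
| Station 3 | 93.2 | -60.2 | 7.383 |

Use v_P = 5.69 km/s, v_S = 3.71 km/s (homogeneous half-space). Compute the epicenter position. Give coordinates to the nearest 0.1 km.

Distance from S−P lag: d = Δt · v_P v_S / (v_P − v_S) = Δt · (5.69·3.71)/(5.69−3.71) ≈ 10.6616·Δt.
So d_Station 1 = 101.95, d_Station 2 = 103.79, d_Station 3 = 78.71 km.
Circle about each station: (x + 44.3)² + (y − 7.1)² = 101.95²; (x − 46.5)² + (y + 93.2)² = 103.79²; (x − 93.2)² + (y + 60.2)² = 78.71².
Subtracting the Station 1 equation from the Station 2 and Station 3 equations removes the quadratic terms:
181.6 x − 200.6 y = 8457.03
275.0 x − 134.6 y = 14495.92
Solving the 2×2 system: x ≈ 57.6, y ≈ 10.0 km.

x ≈ 57.6 km, y ≈ 10.0 km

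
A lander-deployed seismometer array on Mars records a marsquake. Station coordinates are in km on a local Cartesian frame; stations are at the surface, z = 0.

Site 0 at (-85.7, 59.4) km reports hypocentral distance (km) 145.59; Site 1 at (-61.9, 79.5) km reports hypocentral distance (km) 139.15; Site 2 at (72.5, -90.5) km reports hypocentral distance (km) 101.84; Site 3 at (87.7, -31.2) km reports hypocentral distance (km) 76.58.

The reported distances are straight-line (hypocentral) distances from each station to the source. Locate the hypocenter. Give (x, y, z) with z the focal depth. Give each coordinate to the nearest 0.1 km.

(32.3, -10.6, 48.7)

Each station gives a sphere (x−x_i)² + (y−y_i)² + z² = d_i² (stations at z=0).
Subtracting the Site 0 sphere from Site 1 and Site 2: z² cancels, leaving linear equations in x and y:
47.6 x + 40.2 y = 1112.74
316.4 x − 299.8 y = 13398.71
Solving: x ≈ 32.317, y ≈ -10.586 km (keep extra digits for the depth step; rounded: 32.3, -10.6).
Then from the Site 0 sphere: z² = 145.59² − (x + 85.7)² − (y − 59.4)² with x = 32.317, y = -10.586, so z ≈ 48.687 ≈ 48.7 km.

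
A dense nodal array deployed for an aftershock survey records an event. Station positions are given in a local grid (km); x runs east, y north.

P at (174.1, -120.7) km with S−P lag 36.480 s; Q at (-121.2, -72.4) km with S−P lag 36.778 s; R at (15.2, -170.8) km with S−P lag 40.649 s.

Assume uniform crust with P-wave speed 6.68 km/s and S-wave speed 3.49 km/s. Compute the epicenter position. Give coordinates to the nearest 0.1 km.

Distance from S−P lag: d = Δt · v_P v_S / (v_P − v_S) = Δt · (6.68·3.49)/(6.68−3.49) ≈ 7.3082·Δt.
So d_P = 266.60, d_Q = 268.78, d_R = 297.07 km.
Circle about each station: (x − 174.1)² + (y + 120.7)² = 266.60²; (x + 121.2)² + (y + 72.4)² = 268.78²; (x − 15.2)² + (y + 170.8)² = 297.07².
Subtracting the P equation from the Q and R equations removes the quadratic terms:
-590.6 x + 96.6 y = -26115.23
-317.8 x − 100.2 y = -32650.64
Solving the 2×2 system: x ≈ 64.2, y ≈ 122.2 km.

64.2 km east, 122.2 km north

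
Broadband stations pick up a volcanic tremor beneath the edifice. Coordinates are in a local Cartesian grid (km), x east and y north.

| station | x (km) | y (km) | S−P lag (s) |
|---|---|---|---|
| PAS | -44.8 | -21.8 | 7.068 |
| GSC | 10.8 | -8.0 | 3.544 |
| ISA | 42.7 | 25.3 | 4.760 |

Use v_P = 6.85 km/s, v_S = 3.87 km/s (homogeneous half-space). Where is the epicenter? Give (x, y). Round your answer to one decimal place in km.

(0.5, 21.8)

Distance from S−P lag: d = Δt · v_P v_S / (v_P − v_S) = Δt · (6.85·3.87)/(6.85−3.87) ≈ 8.8958·Δt.
So d_PAS = 62.88, d_GSC = 31.53, d_ISA = 42.34 km.
Circle about each station: (x + 44.8)² + (y + 21.8)² = 62.88²; (x − 10.8)² + (y + 8.0)² = 31.53²; (x − 42.7)² + (y − 25.3)² = 42.34².
Subtracting the PAS equation from the GSC and ISA equations removes the quadratic terms:
111.2 x + 27.6 y = 658.11
175.0 x + 94.2 y = 2142.32
Solving the 2×2 system: x ≈ 0.5, y ≈ 21.8 km.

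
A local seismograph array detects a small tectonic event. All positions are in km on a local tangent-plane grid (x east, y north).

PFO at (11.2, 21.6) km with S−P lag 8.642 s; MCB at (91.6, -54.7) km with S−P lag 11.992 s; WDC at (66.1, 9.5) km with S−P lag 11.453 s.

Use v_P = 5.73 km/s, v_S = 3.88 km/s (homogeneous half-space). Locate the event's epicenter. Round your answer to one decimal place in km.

Distance from S−P lag: d = Δt · v_P v_S / (v_P − v_S) = Δt · (5.73·3.88)/(5.73−3.88) ≈ 12.0175·Δt.
So d_PFO = 103.86, d_MCB = 144.11, d_WDC = 137.64 km.
Circle about each station: (x − 11.2)² + (y − 21.6)² = 103.86²; (x − 91.6)² + (y + 54.7)² = 144.11²; (x − 66.1)² + (y − 9.5)² = 137.64².
Subtracting the PFO equation from the MCB and WDC equations removes the quadratic terms:
160.8 x − 152.6 y = 809.86
109.8 x − 24.2 y = -4290.41
Solving the 2×2 system: x ≈ -52.4, y ≈ -60.5 km.

(-52.4, -60.5)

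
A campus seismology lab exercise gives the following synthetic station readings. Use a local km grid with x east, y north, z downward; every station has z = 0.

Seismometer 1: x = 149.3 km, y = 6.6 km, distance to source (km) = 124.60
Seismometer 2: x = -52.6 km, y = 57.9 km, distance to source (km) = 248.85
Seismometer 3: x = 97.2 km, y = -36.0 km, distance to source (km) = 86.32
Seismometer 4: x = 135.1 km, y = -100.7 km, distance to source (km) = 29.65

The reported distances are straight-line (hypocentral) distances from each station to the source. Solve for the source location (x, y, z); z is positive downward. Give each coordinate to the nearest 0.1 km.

(126.3, -113.2, 25.4)

Each station gives a sphere (x−x_i)² + (y−y_i)² + z² = d_i² (stations at z=0).
Subtracting the Seismometer 1 sphere from Seismometer 2 and Seismometer 3: z² cancels, leaving linear equations in x and y:
-403.8 x + 102.6 y = -62616.04
-104.2 x − 85.2 y = -3516.19
Solving: x ≈ 126.304, y ≈ -113.201 km (keep extra digits for the depth step; rounded: 126.3, -113.2).
Then from the Seismometer 1 sphere: z² = 124.60² − (x − 149.3)² − (y − 6.6)² with x = 126.304, y = -113.201, so z ≈ 25.378 ≈ 25.4 km.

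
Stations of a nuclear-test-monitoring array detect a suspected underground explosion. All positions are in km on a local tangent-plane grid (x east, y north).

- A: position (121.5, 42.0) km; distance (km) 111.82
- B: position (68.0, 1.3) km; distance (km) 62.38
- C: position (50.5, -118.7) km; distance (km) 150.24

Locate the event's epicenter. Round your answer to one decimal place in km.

Circle about each station: (x − 121.5)² + (y − 42.0)² = 111.82²; (x − 68.0)² + (y − 1.3)² = 62.38²; (x − 50.5)² + (y + 118.7)² = 150.24².
Subtracting pairs of circle equations eliminates x²+y² and gives linear equations (the radical axes):
-107.0 x − 81.4 y = -3288.11
-142.0 x − 321.4 y = -9954.66
Solving the 2×2 system: x ≈ 10.8, y ≈ 26.2 km.
Check against A (with the unrounded x, y): √((x − 121.5)²+(y − 42.0)²) = 111.83 ≈ 111.82 km. ✓

x ≈ 10.8 km, y ≈ 26.2 km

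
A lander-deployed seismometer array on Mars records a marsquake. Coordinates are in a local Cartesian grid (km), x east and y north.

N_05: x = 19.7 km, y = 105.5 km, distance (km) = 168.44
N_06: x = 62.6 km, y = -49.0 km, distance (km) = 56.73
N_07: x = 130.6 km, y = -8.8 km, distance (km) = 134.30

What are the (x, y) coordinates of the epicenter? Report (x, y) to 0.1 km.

(7.5, -62.5)

Circle about each station: (x − 19.7)² + (y − 105.5)² = 168.44²; (x − 62.6)² + (y + 49.0)² = 56.73²; (x − 130.6)² + (y + 8.8)² = 134.30².
Subtracting pairs of circle equations eliminates x²+y² and gives linear equations (the radical axes):
85.8 x − 309.0 y = 19955.16
221.8 x − 228.6 y = 15951.00
Solving the 2×2 system: x ≈ 7.5, y ≈ -62.5 km.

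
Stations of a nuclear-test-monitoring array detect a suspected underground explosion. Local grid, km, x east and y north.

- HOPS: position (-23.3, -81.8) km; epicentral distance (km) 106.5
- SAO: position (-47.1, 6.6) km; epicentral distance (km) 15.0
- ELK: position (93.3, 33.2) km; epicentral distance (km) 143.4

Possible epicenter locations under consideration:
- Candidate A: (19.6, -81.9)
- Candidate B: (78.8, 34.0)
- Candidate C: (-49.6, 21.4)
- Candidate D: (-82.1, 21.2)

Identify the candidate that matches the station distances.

For each candidate, compare |candidate − station| to the reported distance:
Candidate A: residuals HOPS 63.6, SAO 95.8, ELK 6.7 → max 95.8 km
Candidate B: residuals HOPS 47.9, SAO 113.8, ELK 128.9 → max 128.9 km
Candidate C: residuals HOPS 0.0, SAO 0.0, ELK 0.0 → max 0.0 km
Candidate D: residuals HOPS 12.1, SAO 22.9, ELK 32.4 → max 32.4 km
Only Candidate C has all residuals ≈ 0.

Candidate C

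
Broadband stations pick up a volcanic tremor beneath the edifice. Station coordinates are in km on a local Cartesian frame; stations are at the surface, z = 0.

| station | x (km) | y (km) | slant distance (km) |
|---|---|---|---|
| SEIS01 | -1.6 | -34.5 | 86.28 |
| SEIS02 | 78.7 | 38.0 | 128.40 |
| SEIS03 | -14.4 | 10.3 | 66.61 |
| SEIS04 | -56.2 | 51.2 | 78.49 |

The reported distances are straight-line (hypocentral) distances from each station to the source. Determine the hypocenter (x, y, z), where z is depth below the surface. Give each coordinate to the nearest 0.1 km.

Each station gives a sphere (x−x_i)² + (y−y_i)² + z² = d_i² (stations at z=0).
Subtracting the SEIS01 sphere from SEIS02 and SEIS03: z² cancels, leaving linear equations in x and y:
160.6 x + 145.0 y = -2597.44
-25.6 x + 89.6 y = 2127.99
Solving: x ≈ -29.903, y ≈ 15.206 km (keep extra digits for the depth step; rounded: -29.9, 15.2).
Then from the SEIS01 sphere: z² = 86.28² − (x + 1.6)² − (y + 34.5)² with x = -29.903, y = 15.206, so z ≈ 64.595 ≈ 64.6 km.

x ≈ -29.9 km, y ≈ 15.2 km, depth ≈ 64.6 km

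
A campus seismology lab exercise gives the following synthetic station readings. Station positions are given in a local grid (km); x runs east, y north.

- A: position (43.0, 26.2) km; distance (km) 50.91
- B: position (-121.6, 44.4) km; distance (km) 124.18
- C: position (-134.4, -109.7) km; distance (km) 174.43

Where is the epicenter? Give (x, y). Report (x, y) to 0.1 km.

-3.6 km east, 5.7 km north

Circle about each station: (x − 43.0)² + (y − 26.2)² = 50.91²; (x + 121.6)² + (y − 44.4)² = 124.18²; (x + 134.4)² + (y + 109.7)² = 174.43².
Subtracting the A equation from the B and C equations removes the quadratic terms:
-329.2 x + 36.4 y = 1393.64
-354.8 x − 271.8 y = -271.99
Solving the 2×2 system: x ≈ -3.6, y ≈ 5.7 km.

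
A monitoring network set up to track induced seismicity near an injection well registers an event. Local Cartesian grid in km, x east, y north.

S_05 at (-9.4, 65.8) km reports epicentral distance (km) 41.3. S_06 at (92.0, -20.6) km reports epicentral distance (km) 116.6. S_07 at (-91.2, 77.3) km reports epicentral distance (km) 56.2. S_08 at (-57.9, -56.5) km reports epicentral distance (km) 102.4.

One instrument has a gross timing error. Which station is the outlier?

S_06

Solve using three stations at a time. Using S_05, S_07, S_08 (subtract circle equations pairwise → linear system) gives (x, y) ≈ (-45.1, 45.1).
Distances from that point to each station vs reported:
  S_05: calculated 41.3 vs reported 41.3 → residual 0.0 km
  S_06: calculated 152.1 vs reported 116.6 → residual 35.5 km
  S_07: calculated 56.2 vs reported 56.2 → residual 0.0 km
  S_08: calculated 102.4 vs reported 102.4 → residual 0.0 km
S_05, S_07, S_08 are mutually consistent (residuals ≈ 0); S_06 is off by 35.5 km.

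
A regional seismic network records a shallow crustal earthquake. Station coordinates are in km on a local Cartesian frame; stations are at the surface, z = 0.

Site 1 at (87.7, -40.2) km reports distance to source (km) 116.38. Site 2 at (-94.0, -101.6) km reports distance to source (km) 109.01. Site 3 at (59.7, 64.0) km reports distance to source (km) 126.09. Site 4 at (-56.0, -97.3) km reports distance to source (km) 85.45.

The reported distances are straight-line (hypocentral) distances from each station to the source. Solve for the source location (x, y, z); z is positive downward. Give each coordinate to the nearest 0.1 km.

Each station gives a sphere (x−x_i)² + (y−y_i)² + z² = d_i² (stations at z=0).
Subtracting the Site 1 sphere from Site 2 and Site 3: z² cancels, leaving linear equations in x and y:
-363.4 x − 122.8 y = 11512.35
-56.0 x + 208.4 y = -4001.62
Solving: x ≈ -23.094, y ≈ -25.407 km (keep extra digits for the depth step; rounded: -23.1, -25.4).
Then from the Site 1 sphere: z² = 116.38² − (x − 87.7)² − (y + 40.2)² with x = -23.094, y = -25.407, so z ≈ 32.406 ≈ 32.4 km.

(-23.1, -25.4, 32.4)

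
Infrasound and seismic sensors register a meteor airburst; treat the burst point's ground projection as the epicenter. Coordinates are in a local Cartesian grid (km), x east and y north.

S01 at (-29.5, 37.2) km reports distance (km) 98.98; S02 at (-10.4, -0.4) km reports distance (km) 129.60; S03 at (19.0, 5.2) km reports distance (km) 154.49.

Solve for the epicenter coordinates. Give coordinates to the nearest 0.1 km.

(-126.4, 57.4)

Circle about each station: (x + 29.5)² + (y − 37.2)² = 98.98²; (x + 10.4)² + (y + 0.4)² = 129.60²; (x − 19.0)² + (y − 5.2)² = 154.49².
Subtracting the S01 equation from the S02 and S03 equations removes the quadratic terms:
38.2 x − 75.2 y = -9144.89
97.0 x − 64.0 y = -15936.17
Solving the 2×2 system: x ≈ -126.4, y ≈ 57.4 km.
Check against S01 (with the unrounded x, y): √((x + 29.5)²+(y − 37.2)²) = 99.01 ≈ 98.98 km. ✓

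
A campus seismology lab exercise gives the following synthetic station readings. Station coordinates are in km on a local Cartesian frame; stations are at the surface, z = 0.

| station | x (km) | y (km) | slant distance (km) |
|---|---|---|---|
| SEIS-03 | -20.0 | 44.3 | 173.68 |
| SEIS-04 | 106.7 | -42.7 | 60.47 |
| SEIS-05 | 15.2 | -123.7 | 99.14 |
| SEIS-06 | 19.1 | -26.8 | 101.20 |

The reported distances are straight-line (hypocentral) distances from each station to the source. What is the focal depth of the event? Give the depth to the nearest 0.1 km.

Each station gives a sphere (x−x_i)² + (y−y_i)² + z² = d_i² (stations at z=0).
Subtracting the SEIS-03 sphere from SEIS-04 and SEIS-05: z² cancels, leaving linear equations in x and y:
253.4 x − 174.0 y = 37353.81
70.4 x − 336.0 y = 33506.24
Solving: x ≈ 92.201, y ≈ -80.403 km (keep extra digits for the depth step; rounded: 92.2, -80.4).
Then from the SEIS-03 sphere: z² = 173.68² − (x + 20.0)² − (y − 44.3)² with x = 92.201, y = -80.403, so z ≈ 44.998 ≈ 45.0 km.
Check against SEIS-06 (with the unrounded solution): distance 101.20 ≈ 101.20 km. ✓

z ≈ 45.0 km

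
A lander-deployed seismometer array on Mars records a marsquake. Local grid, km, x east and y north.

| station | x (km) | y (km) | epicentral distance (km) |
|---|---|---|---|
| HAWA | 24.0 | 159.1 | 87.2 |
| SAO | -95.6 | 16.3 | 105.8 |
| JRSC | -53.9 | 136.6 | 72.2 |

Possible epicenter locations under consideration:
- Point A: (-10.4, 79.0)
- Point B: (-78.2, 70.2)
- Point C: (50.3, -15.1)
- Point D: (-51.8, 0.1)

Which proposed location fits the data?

Point A

For each candidate, compare |candidate − station| to the reported distance:
Point A: residuals HAWA 0.0, SAO 0.0, JRSC 0.0 → max 0.0 km
Point B: residuals HAWA 48.3, SAO 49.2, JRSC 1.5 → max 49.2 km
Point C: residuals HAWA 89.0, SAO 43.4, JRSC 111.8 → max 111.8 km
Point D: residuals HAWA 88.9, SAO 59.1, JRSC 64.3 → max 88.9 km
Only Point A has all residuals ≈ 0.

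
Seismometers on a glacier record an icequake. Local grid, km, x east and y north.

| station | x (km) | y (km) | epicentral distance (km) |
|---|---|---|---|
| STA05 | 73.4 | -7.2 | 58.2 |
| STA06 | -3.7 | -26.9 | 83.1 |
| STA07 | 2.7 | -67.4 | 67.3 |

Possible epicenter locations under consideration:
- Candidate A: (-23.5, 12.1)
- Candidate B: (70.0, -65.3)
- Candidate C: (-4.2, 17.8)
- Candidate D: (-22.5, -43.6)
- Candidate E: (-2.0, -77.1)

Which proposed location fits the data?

Candidate B

For each candidate, compare |candidate − station| to the reported distance:
Candidate A: residuals STA05 40.6, STA06 39.4, STA07 16.4 → max 40.6 km
Candidate B: residuals STA05 0.0, STA06 0.0, STA07 0.0 → max 0.0 km
Candidate C: residuals STA05 23.3, STA06 38.4, STA07 18.2 → max 38.4 km
Candidate D: residuals STA05 44.4, STA06 58.0, STA07 32.6 → max 58.0 km
Candidate E: residuals STA05 44.6, STA06 32.9, STA07 56.5 → max 56.5 km
Only Candidate B has all residuals ≈ 0.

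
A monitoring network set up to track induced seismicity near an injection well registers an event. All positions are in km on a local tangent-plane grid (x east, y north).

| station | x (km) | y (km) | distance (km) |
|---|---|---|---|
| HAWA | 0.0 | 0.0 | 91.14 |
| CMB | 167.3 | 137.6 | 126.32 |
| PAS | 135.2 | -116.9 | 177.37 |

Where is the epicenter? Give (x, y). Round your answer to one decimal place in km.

Circle about each station: x² + y² = 91.14²; (x − 167.3)² + (y − 137.6)² = 126.32²; (x − 135.2)² + (y + 116.9)² = 177.37².
Subtracting pairs of circle equations eliminates x²+y² and gives linear equations (the radical axes):
334.6 x + 275.2 y = 39272.81
270.4 x − 233.8 y = 8791.03
Solving the 2×2 system: x ≈ 76.0, y ≈ 50.3 km.

x ≈ 76.0 km, y ≈ 50.3 km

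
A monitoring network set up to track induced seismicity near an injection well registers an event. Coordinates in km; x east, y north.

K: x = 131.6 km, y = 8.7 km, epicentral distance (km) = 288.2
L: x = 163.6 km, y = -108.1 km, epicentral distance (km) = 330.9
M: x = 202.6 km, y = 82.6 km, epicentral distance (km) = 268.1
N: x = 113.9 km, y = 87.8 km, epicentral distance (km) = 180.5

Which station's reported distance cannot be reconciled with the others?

Solve using three stations at a time. Using L, M, N (subtract circle equations pairwise → linear system) gives (x, y) ≈ (-60.3, 135.7).
Distances from that point to each station vs reported:
  K: calculated 230.1 vs reported 288.2 → residual 58.1 km
  L: calculated 331.0 vs reported 330.9 → residual 0.1 km
  M: calculated 268.2 vs reported 268.1 → residual 0.1 km
  N: calculated 180.7 vs reported 180.5 → residual 0.2 km
L, M, N are mutually consistent (residuals ≈ 0); K is off by 58.1 km.

K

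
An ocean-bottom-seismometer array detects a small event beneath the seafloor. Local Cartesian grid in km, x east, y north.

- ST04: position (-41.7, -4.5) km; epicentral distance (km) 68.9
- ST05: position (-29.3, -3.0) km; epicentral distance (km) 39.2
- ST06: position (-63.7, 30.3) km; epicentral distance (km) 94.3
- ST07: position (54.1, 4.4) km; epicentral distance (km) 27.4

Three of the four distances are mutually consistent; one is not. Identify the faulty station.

ST05

Solve using three stations at a time. Using ST04, ST06, ST07 (subtract circle equations pairwise → linear system) gives (x, y) ≈ (26.7, 3.6).
Distances from that point to each station vs reported:
  ST04: calculated 68.9 vs reported 68.9 → residual 0.0 km
  ST05: calculated 56.4 vs reported 39.2 → residual 17.2 km
  ST06: calculated 94.3 vs reported 94.3 → residual 0.0 km
  ST07: calculated 27.4 vs reported 27.4 → residual 0.0 km
ST04, ST06, ST07 are mutually consistent (residuals ≈ 0); ST05 is off by 17.2 km.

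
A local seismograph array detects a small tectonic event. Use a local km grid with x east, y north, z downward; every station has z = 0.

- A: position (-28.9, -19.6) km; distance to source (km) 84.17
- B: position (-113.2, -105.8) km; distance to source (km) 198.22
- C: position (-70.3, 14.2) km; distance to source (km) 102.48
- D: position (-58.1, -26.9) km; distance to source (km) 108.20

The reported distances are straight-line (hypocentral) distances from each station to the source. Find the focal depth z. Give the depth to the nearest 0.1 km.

Each station gives a sphere (x−x_i)² + (y−y_i)² + z² = d_i² (stations at z=0).
Subtracting the A sphere from B and C: z² cancels, leaving linear equations in x and y:
-168.6 x − 172.4 y = -9418.07
-82.8 x + 67.6 y = 506.80
Solving: x ≈ 21.396, y ≈ 33.704 km (keep extra digits for the depth step; rounded: 21.4, 33.7).
Then from the A sphere: z² = 84.17² − (x + 28.9)² − (y + 19.6)² with x = 21.396, y = 33.704, so z ≈ 41.395 ≈ 41.4 km.
Check against D (with the unrounded solution): distance 108.19 ≈ 108.20 km. ✓

41.4 km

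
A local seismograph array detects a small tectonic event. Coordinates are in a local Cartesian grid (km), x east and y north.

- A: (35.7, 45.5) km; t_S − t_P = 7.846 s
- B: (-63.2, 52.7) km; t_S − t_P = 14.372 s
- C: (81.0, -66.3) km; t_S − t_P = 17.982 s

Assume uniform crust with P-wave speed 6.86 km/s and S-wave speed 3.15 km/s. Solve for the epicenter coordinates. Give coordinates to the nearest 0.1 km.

x ≈ 8.2 km, y ≈ 9.0 km

Distance from S−P lag: d = Δt · v_P v_S / (v_P − v_S) = Δt · (6.86·3.15)/(6.86−3.15) ≈ 5.8245·Δt.
So d_A = 45.70, d_B = 83.71, d_C = 104.74 km.
Circle about each station: (x − 35.7)² + (y − 45.5)² = 45.70²; (x + 63.2)² + (y − 52.7)² = 83.71²; (x − 81.0)² + (y + 66.3)² = 104.74².
Subtracting the A equation from the B and C equations removes the quadratic terms:
-197.8 x + 14.4 y = -1492.08
90.6 x − 223.6 y = -1270.03
Solving the 2×2 system: x ≈ 8.2, y ≈ 9.0 km.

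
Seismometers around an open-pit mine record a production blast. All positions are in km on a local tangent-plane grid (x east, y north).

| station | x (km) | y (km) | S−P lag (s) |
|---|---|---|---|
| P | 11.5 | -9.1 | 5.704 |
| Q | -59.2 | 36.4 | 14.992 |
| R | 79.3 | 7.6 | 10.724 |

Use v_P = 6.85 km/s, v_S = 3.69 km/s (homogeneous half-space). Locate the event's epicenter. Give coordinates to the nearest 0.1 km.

x ≈ 19.6 km, y ≈ -54.0 km

Distance from S−P lag: d = Δt · v_P v_S / (v_P − v_S) = Δt · (6.85·3.69)/(6.85−3.69) ≈ 7.9989·Δt.
So d_P = 45.63, d_Q = 119.92, d_R = 85.78 km.
Circle about each station: (x − 11.5)² + (y + 9.1)² = 45.63²; (x + 59.2)² + (y − 36.4)² = 119.92²; (x − 79.3)² + (y − 7.6)² = 85.78².
Subtracting pairs of circle equations eliminates x²+y² and gives linear equations (the radical axes):
-141.4 x + 91.0 y = -7684.17
135.6 x + 33.4 y = 855.08
Solving the 2×2 system: x ≈ 19.6, y ≈ -54.0 km.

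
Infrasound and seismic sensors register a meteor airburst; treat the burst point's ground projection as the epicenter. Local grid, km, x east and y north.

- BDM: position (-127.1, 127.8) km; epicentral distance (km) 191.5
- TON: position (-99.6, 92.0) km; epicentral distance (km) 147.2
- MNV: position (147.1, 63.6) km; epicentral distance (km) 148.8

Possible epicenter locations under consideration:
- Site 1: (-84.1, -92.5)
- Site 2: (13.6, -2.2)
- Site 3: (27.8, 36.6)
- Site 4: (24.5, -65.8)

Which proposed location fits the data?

Site 2

For each candidate, compare |candidate − station| to the reported distance:
Site 1: residuals BDM 33.0, TON 37.9, MNV 130.2 → max 130.2 km
Site 2: residuals BDM 0.1, TON 0.1, MNV 0.0 → max 0.1 km
Site 3: residuals BDM 11.7, TON 8.3, MNV 26.5 → max 26.5 km
Site 4: residuals BDM 54.4, TON 53.6, MNV 29.5 → max 54.4 km
Only Site 2 has all residuals ≈ 0.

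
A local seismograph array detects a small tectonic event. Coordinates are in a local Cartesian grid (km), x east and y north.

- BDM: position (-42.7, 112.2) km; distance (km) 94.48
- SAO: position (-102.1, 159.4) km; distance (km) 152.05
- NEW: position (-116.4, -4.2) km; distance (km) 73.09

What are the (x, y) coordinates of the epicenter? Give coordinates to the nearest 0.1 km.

-46.7 km east, 17.8 km north

Circle about each station: (x + 42.7)² + (y − 112.2)² = 94.48²; (x + 102.1)² + (y − 159.4)² = 152.05²; (x + 116.4)² + (y + 4.2)² = 73.09².
Subtracting pairs of circle equations eliminates x²+y² and gives linear equations (the radical axes):
-118.8 x + 94.4 y = 7227.91
-147.4 x − 232.8 y = 2738.79
Solving the 2×2 system: x ≈ -46.7, y ≈ 17.8 km.
Check against BDM (with the unrounded x, y): √((x + 42.7)²+(y − 112.2)²) = 94.48 ≈ 94.48 km. ✓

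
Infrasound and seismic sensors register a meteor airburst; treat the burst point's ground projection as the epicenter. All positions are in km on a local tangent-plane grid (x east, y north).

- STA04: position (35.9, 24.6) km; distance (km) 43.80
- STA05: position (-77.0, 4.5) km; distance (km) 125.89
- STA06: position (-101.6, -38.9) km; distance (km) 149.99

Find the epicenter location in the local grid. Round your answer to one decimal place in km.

Circle about each station: (x − 35.9)² + (y − 24.6)² = 43.80²; (x + 77.0)² + (y − 4.5)² = 125.89²; (x + 101.6)² + (y + 38.9)² = 149.99².
Subtracting pairs of circle equations eliminates x²+y² and gives linear equations (the radical axes):
-225.8 x − 40.2 y = -9874.57
-275.0 x − 127.0 y = -10636.76
Solving the 2×2 system: x ≈ 46.9, y ≈ -17.8 km.
Check against STA04 (with the unrounded x, y): √((x − 35.9)²+(y − 24.6)²) = 43.81 ≈ 43.80 km. ✓

46.9 km east, -17.8 km north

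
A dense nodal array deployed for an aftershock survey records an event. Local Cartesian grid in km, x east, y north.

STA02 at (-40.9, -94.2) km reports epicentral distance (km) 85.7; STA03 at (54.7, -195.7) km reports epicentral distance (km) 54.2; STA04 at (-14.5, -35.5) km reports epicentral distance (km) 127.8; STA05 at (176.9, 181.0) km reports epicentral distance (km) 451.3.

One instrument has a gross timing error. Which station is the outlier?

STA05

Solve using three stations at a time. Using STA02, STA03, STA04 (subtract circle equations pairwise → linear system) gives (x, y) ≈ (13.9, -160.1).
Distances from that point to each station vs reported:
  STA02: calculated 85.7 vs reported 85.7 → residual 0.0 km
  STA03: calculated 54.2 vs reported 54.2 → residual 0.0 km
  STA04: calculated 127.8 vs reported 127.8 → residual 0.0 km
  STA05: calculated 378.1 vs reported 451.3 → residual 73.2 km
STA02, STA03, STA04 are mutually consistent (residuals ≈ 0); STA05 is off by 73.2 km.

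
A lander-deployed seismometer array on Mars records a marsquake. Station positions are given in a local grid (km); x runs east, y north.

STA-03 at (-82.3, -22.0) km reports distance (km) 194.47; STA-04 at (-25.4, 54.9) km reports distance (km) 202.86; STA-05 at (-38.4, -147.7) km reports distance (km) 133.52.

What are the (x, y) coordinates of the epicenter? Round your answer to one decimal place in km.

Circle about each station: (x + 82.3)² + (y + 22.0)² = 194.47²; (x + 25.4)² + (y − 54.9)² = 202.86²; (x + 38.4)² + (y + 147.7)² = 133.52².
Subtracting pairs of circle equations eliminates x²+y² and gives linear equations (the radical axes):
113.8 x + 153.8 y = -6931.72
87.8 x − 251.4 y = 36023.55
Solving the 2×2 system: x ≈ 90.2, y ≈ -111.8 km.

90.2 km east, -111.8 km north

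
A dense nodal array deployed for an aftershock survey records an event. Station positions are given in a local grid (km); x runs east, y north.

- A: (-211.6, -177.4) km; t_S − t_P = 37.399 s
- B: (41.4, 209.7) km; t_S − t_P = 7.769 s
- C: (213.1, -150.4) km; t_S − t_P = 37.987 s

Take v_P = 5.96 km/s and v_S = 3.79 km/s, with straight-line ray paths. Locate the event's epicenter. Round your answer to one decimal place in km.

Distance from S−P lag: d = Δt · v_P v_S / (v_P − v_S) = Δt · (5.96·3.79)/(5.96−3.79) ≈ 10.4094·Δt.
So d_A = 389.30, d_B = 80.87, d_C = 395.42 km.
Circle about each station: (x + 211.6)² + (y + 177.4)² = 389.30²; (x − 41.4)² + (y − 209.7)² = 80.87²; (x − 213.1)² + (y + 150.4)² = 395.42².
Subtracting the A equation from the B and C equations removes the quadratic terms:
506.0 x + 774.2 y = 114457.26
849.4 x + 54.0 y = -13016.04
Solving the 2×2 system: x ≈ -25.8, y ≈ 164.7 km.

x ≈ -25.8 km, y ≈ 164.7 km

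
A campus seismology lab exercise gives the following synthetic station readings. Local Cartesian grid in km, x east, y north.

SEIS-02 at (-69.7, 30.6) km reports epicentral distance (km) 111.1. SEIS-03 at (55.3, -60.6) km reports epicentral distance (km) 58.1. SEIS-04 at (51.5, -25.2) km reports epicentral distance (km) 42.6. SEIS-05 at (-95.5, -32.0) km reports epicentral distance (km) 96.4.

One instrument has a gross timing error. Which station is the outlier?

SEIS-04

Solve using three stations at a time. Using SEIS-02, SEIS-03, SEIS-05 (subtract circle equations pairwise → linear system) gives (x, y) ≈ (-2.7, -58.0).
Distances from that point to each station vs reported:
  SEIS-02: calculated 111.1 vs reported 111.1 → residual 0.0 km
  SEIS-03: calculated 58.1 vs reported 58.1 → residual 0.0 km
  SEIS-04: calculated 63.3 vs reported 42.6 → residual 20.7 km
  SEIS-05: calculated 96.4 vs reported 96.4 → residual 0.0 km
SEIS-02, SEIS-03, SEIS-05 are mutually consistent (residuals ≈ 0); SEIS-04 is off by 20.7 km.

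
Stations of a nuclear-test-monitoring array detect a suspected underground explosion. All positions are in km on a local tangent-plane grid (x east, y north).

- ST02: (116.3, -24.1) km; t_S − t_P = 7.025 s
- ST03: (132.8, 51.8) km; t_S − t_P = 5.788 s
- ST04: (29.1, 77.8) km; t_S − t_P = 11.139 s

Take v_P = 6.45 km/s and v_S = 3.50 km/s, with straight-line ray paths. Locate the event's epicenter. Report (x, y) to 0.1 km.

Distance from S−P lag: d = Δt · v_P v_S / (v_P − v_S) = Δt · (6.45·3.50)/(6.45−3.50) ≈ 7.6525·Δt.
So d_ST02 = 53.76, d_ST03 = 44.29, d_ST04 = 85.24 km.
Circle about each station: (x − 116.3)² + (y + 24.1)² = 53.76²; (x − 132.8)² + (y − 51.8)² = 44.29²; (x − 29.1)² + (y − 77.8)² = 85.24².
Subtracting the ST02 equation from the ST03 and ST04 equations removes the quadratic terms:
33.0 x + 151.8 y = 7141.11
-174.4 x + 203.8 y = -11582.57
Solving the 2×2 system: x ≈ 96.8, y ≈ 26.0 km.
Check against ST02 (with the unrounded x, y): √((x − 116.3)²+(y + 24.1)²) = 53.76 ≈ 53.76 km. ✓

x ≈ 96.8 km, y ≈ 26.0 km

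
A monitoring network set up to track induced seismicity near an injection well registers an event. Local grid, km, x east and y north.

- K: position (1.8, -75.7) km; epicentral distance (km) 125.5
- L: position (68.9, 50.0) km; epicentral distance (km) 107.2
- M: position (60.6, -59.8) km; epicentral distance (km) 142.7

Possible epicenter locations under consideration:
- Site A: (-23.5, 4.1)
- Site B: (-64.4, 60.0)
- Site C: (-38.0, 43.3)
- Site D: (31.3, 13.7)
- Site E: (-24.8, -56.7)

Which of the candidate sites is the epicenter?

For each candidate, compare |candidate − station| to the reported distance:
Site A: residuals K 41.8, L 4.0, M 37.1 → max 41.8 km
Site B: residuals K 25.5, L 26.5, M 30.4 → max 30.4 km
Site C: residuals K 0.0, L 0.1, M 0.0 → max 0.1 km
Site D: residuals K 31.4, L 54.9, M 63.6 → max 63.6 km
Site E: residuals K 92.8, L 34.8, M 57.2 → max 92.8 km
Only Site C has all residuals ≈ 0.

Site C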